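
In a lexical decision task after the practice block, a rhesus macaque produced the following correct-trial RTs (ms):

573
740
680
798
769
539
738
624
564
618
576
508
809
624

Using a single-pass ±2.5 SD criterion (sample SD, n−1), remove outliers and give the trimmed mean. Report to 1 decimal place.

n = 14, ΣRT = 9160, M = 654.286
Σ(x−M)² = 131494.86; s = √(131494.86/13) = 100.573
Cutoffs: 654.286 ± 2.5·100.573 → [402.9, 905.7]
No RTs fall outside the cutoffs; all 14 retained. Mean = 9160/14 = 654.286

654.3 ms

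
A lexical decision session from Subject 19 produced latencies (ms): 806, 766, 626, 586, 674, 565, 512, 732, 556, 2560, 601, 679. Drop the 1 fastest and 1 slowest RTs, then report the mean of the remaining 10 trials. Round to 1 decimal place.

Sorted: 512, 556, 565, 586, 601, 626, 674, 679, 732, 766, 806, 2560
Drop lowest 1 (512) and highest 1 (2560)
Remaining (n=10): Σ = 6591, mean = 6591/10 = 659.100

659.1 ms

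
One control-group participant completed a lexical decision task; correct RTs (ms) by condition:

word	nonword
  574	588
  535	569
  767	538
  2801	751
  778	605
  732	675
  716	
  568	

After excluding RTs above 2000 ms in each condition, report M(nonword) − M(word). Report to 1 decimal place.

word: exclude 2801
M(word) = 4670/7 = 667.143
M(nonword) = 3726/6 = 621.000
Difference = 621.000 − 667.143 = -46.143 ms

-46.1 ms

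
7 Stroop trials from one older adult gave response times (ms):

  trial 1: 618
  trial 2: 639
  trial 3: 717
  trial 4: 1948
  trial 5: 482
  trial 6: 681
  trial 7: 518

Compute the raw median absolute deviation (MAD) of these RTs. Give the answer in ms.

Sorted: 482, 518, 618, 639, 681, 717, 1948 → median = 639
|x − 639|: 21, 0, 78, 1309, 157, 42, 121
Sorted deviations: 0, 21, 42, 78, 121, 157, 1309 → MAD = 78

78 ms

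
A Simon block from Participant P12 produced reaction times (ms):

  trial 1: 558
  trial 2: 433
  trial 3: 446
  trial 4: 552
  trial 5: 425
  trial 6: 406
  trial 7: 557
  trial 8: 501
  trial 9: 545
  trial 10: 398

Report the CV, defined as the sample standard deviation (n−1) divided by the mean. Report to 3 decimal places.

n = 10, Σ = 4821, M = 482.1000
Σ(x−M)² = 40408.900; s = √(40408.900/9) = 67.0066
CV = 67.0066 / 482.1000 = 0.13899

0.139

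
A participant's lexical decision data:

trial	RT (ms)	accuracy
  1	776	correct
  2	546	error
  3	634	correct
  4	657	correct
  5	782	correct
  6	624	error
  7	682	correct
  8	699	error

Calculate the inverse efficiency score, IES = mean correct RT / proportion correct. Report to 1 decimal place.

1129.9 ms

Correct trials (n=5): 776, 634, 657, 782, 682
Mean correct RT = 3531/5 = 706.2000 ms
Proportion correct = 5/8
IES = 706.2000 / (5/8) = 1129.920 ms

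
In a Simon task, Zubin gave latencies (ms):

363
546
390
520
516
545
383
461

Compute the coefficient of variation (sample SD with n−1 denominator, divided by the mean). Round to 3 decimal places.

0.165

n = 8, Σ = 3724, M = 465.5000
Σ(x−M)² = 41354.000; s = √(41354.000/7) = 76.8617
CV = 76.8617 / 465.5000 = 0.16512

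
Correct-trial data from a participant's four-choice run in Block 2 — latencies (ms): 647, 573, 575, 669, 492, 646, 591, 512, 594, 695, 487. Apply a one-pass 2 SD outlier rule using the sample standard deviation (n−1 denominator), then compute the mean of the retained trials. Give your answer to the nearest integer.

589 ms

n = 11, ΣRT = 6481, M = 589.182
Σ(x−M)² = 50471.64; s = √(50471.64/10) = 71.043
Cutoffs: 589.182 ± 2·71.043 → [447.1, 731.3]
No RTs fall outside the cutoffs; all 11 retained. Mean = 6481/11 = 589.182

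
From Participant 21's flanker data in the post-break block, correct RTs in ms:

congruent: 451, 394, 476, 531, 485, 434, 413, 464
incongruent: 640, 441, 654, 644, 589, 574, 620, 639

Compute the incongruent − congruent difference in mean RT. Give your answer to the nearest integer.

M(congruent) = 3648/8 = 456.000
M(incongruent) = 4801/8 = 600.125
Difference = 600.125 − 456.000 = 144.125 ms

144 ms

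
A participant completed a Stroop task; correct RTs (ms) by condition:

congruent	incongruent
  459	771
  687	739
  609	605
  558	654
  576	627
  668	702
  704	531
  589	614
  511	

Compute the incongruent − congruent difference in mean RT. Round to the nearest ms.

60 ms

M(congruent) = 5361/9 = 595.667
M(incongruent) = 5243/8 = 655.375
Difference = 655.375 − 595.667 = 59.708 ms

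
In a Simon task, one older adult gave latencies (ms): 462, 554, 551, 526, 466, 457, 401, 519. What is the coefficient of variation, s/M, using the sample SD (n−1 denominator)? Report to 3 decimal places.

0.109

n = 8, Σ = 3936, M = 492.0000
Σ(x−M)² = 20292.000; s = √(20292.000/7) = 53.8410
CV = 53.8410 / 492.0000 = 0.10943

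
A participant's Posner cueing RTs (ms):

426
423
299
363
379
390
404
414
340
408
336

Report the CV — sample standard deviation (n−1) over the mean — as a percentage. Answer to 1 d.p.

n = 11, Σ = 4182, M = 380.1818
Σ(x−M)² = 16967.636; s = √(16967.636/10) = 41.1918
CV = 41.1918 / 380.1818 = 0.10835 = 10.835%

10.8%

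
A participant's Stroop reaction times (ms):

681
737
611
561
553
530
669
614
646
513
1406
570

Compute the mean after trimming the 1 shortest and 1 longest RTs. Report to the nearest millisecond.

617 ms

Sorted: 513, 530, 553, 561, 570, 611, 614, 646, 669, 681, 737, 1406
Drop lowest 1 (513) and highest 1 (1406)
Remaining (n=10): Σ = 6172, mean = 6172/10 = 617.200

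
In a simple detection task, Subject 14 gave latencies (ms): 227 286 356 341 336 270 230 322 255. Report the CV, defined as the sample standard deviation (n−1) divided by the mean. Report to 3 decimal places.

n = 9, Σ = 2623, M = 291.4444
Σ(x−M)² = 19288.222; s = √(19288.222/8) = 49.1022
CV = 49.1022 / 291.4444 = 0.16848

0.168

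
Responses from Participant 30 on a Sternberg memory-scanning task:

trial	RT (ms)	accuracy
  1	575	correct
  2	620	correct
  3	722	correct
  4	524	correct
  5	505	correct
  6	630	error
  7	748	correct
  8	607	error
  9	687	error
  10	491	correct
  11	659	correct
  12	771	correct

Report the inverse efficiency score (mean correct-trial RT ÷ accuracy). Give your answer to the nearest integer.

832 ms

Correct trials (n=9): 575, 620, 722, 524, 505, 748, 491, 659, 771
Mean correct RT = 5615/9 = 623.8889 ms
Proportion correct = 9/12
IES = 623.8889 / (9/12) = 831.852 ms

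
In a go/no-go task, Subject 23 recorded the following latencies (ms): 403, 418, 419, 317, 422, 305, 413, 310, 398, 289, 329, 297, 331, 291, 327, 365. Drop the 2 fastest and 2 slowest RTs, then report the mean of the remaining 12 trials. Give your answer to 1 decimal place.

Sorted: 289, 291, 297, 305, 310, 317, 327, 329, 331, 365, 398, 403, 413, 418, 419, 422
Drop lowest 2 (289, 291) and highest 2 (419, 422)
Remaining (n=12): Σ = 4213, mean = 4213/12 = 351.083

351.1 ms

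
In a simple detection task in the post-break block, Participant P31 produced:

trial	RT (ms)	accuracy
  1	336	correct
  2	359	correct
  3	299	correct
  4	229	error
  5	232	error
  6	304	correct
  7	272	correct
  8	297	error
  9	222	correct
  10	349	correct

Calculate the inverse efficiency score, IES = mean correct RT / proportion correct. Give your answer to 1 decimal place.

Correct trials (n=7): 336, 359, 299, 304, 272, 222, 349
Mean correct RT = 2141/7 = 305.8571 ms
Proportion correct = 7/10
IES = 305.8571 / (7/10) = 436.939 ms

436.9 ms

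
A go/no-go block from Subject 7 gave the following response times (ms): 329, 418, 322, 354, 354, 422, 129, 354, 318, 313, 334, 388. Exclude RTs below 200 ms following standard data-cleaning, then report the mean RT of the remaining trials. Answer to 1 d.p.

Excluded: 129
Retained (n=11): Σ = 3906
Mean = 3906/11 = 355.0909

355.1 ms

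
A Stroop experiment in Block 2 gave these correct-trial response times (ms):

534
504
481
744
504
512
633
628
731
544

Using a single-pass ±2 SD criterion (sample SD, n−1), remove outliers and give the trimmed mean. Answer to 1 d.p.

n = 10, ΣRT = 5815, M = 581.500
Σ(x−M)² = 84176.50; s = √(84176.50/9) = 96.711
Cutoffs: 581.500 ± 2·96.711 → [388.1, 774.9]
No RTs fall outside the cutoffs; all 10 retained. Mean = 5815/10 = 581.500

581.5 ms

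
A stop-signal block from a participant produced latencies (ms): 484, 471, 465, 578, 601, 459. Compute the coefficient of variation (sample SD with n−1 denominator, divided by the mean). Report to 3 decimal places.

0.123

n = 6, Σ = 3058, M = 509.6667
Σ(x−M)² = 19727.333; s = √(19727.333/5) = 62.8129
CV = 62.8129 / 509.6667 = 0.12324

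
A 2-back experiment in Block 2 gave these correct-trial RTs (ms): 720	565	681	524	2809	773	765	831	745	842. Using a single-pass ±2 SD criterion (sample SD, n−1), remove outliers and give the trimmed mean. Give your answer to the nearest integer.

716 ms

n = 10, ΣRT = 9255, M = 925.500
Σ(x−M)² = 4038244.50; s = √(4038244.50/9) = 669.846
Cutoffs: 925.500 ± 2·669.846 → [-414.2, 2265.2]
Outside: 2809 → excluded.
Retained (n=9): Σ = 6446, mean = 6446/9 = 716.222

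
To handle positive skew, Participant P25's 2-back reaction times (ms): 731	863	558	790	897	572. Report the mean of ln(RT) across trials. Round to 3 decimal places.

6.583

ln(RT): 6.5944, 6.7604, 6.3244, 6.6720, 6.7991, 6.3491
Σ ln(RT) = 39.4994
Mean = 39.4994/6 = 6.58324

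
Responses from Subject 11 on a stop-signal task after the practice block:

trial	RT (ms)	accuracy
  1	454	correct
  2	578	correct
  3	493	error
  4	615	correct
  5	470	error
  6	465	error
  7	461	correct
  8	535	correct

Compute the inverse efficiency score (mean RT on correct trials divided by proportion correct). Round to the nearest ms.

846 ms

Correct trials (n=5): 454, 578, 615, 461, 535
Mean correct RT = 2643/5 = 528.6000 ms
Proportion correct = 5/8
IES = 528.6000 / (5/8) = 845.760 ms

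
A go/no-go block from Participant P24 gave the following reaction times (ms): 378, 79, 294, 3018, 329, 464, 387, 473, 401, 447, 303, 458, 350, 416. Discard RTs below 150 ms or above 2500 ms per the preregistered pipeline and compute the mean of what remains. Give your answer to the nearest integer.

392 ms

Excluded: 79, 3018
Retained (n=12): Σ = 4700
Mean = 4700/12 = 391.6667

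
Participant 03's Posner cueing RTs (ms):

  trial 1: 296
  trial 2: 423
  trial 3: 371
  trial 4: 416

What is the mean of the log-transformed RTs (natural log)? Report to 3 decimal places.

5.921

ln(RT): 5.6904, 6.0474, 5.9162, 6.0307
Σ ln(RT) = 23.6846
Mean = 23.6846/4 = 5.92115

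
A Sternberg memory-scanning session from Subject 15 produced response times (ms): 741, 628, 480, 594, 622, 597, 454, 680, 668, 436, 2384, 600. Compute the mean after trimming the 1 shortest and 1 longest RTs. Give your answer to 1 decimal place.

Sorted: 436, 454, 480, 594, 597, 600, 622, 628, 668, 680, 741, 2384
Drop lowest 1 (436) and highest 1 (2384)
Remaining (n=10): Σ = 6064, mean = 6064/10 = 606.400

606.4 ms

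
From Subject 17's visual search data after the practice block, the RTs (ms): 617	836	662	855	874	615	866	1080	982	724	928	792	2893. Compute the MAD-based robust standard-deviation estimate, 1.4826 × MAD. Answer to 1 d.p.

Sorted: 615, 617, 662, 724, 792, 836, 855, 866, 874, 928, 982, 1080, 2893 → median = 855
|x − 855| sorted: 0, 11, 19, 19, 63, 73, 127, 131, 193, 225, 238, 240, 2038 → MAD = 127
Robust SD ≈ 1.4826 × 127 = 188.290

188.3 ms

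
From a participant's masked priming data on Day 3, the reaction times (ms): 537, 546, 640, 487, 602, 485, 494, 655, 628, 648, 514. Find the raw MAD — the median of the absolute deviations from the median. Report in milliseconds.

Sorted: 485, 487, 494, 514, 537, 546, 602, 628, 640, 648, 655 → median = 546
|x − 546|: 9, 0, 94, 59, 56, 61, 52, 109, 82, 102, 32
Sorted deviations: 0, 9, 32, 52, 56, 59, 61, 82, 94, 102, 109 → MAD = 59

59 ms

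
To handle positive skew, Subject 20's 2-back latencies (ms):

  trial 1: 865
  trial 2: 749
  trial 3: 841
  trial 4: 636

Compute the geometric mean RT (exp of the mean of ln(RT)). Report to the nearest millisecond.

ln(RT): 6.7627, 6.6187, 6.7346, 6.4552
Mean ln(RT) = 26.5713/4 = 6.64281
Geometric mean = exp(6.64281) = 767.25 ms

767 ms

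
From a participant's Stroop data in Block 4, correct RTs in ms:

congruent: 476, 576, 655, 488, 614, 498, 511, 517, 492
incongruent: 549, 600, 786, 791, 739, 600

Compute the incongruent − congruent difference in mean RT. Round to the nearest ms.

M(congruent) = 4827/9 = 536.333
M(incongruent) = 4065/6 = 677.500
Difference = 677.500 − 536.333 = 141.167 ms

141 ms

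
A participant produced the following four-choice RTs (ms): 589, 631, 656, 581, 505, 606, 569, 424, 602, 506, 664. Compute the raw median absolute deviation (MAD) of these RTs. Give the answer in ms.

Sorted: 424, 505, 506, 569, 581, 589, 602, 606, 631, 656, 664 → median = 589
|x − 589|: 0, 42, 67, 8, 84, 17, 20, 165, 13, 83, 75
Sorted deviations: 0, 8, 13, 17, 20, 42, 67, 75, 83, 84, 165 → MAD = 42

42 ms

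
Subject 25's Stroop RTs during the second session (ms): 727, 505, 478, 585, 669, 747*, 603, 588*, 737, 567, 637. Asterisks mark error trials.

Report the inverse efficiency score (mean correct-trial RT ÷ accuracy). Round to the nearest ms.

Correct trials (n=9): 727, 505, 478, 585, 669, 603, 737, 567, 637
Mean correct RT = 5508/9 = 612.0000 ms
Proportion correct = 9/11
IES = 612.0000 / (9/11) = 748.000 ms

748 ms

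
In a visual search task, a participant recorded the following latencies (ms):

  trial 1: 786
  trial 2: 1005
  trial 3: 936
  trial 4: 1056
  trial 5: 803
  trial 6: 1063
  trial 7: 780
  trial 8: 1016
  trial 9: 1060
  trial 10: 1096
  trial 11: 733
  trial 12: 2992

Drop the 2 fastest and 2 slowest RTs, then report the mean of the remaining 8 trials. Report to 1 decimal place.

965.6 ms

Sorted: 733, 780, 786, 803, 936, 1005, 1016, 1056, 1060, 1063, 1096, 2992
Drop lowest 2 (733, 780) and highest 2 (1096, 2992)
Remaining (n=8): Σ = 7725, mean = 7725/8 = 965.625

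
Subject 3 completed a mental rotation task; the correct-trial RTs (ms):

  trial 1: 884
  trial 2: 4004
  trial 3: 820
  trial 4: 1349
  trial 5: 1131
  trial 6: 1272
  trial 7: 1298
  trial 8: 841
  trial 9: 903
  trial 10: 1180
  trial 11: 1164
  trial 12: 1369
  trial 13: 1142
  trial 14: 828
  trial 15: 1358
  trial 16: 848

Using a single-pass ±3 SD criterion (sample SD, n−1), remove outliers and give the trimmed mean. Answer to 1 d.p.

n = 16, ΣRT = 20391, M = 1274.438
Σ(x−M)² = 8597729.94; s = √(8597729.94/15) = 757.088
Cutoffs: 1274.438 ± 3·757.088 → [-996.8, 3545.7]
Outside: 4004 → excluded.
Retained (n=15): Σ = 16387, mean = 16387/15 = 1092.467

1092.5 ms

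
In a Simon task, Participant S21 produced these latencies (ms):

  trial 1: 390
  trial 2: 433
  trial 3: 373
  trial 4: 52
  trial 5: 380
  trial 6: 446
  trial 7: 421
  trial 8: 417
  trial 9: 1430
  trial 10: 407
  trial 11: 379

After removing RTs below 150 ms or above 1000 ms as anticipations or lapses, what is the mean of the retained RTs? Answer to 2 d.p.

405.11 ms

Excluded: 52, 1430
Retained (n=9): Σ = 3646
Mean = 3646/9 = 405.1111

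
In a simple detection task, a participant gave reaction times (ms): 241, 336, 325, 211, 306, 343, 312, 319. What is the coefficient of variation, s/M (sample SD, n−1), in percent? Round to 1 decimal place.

n = 8, Σ = 2393, M = 299.1250
Σ(x−M)² = 15706.875; s = √(15706.875/7) = 47.3692
CV = 47.3692 / 299.1250 = 0.15836 = 15.836%

15.8%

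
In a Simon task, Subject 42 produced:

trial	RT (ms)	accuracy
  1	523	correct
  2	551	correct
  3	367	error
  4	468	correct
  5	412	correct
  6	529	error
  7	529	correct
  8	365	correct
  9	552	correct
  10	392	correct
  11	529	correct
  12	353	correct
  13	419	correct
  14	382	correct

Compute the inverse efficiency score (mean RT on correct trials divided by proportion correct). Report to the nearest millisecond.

532 ms

Correct trials (n=12): 523, 551, 468, 412, 529, 365, 552, 392, 529, 353, 419, 382
Mean correct RT = 5475/12 = 456.2500 ms
Proportion correct = 12/14
IES = 456.2500 / (12/14) = 532.292 ms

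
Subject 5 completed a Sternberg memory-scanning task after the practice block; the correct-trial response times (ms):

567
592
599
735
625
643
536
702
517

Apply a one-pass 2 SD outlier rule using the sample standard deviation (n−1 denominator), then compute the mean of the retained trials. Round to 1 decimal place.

612.9 ms

n = 9, ΣRT = 5516, M = 612.889
Σ(x−M)² = 41746.89; s = √(41746.89/8) = 72.238
Cutoffs: 612.889 ± 2·72.238 → [468.4, 757.4]
No RTs fall outside the cutoffs; all 9 retained. Mean = 5516/9 = 612.889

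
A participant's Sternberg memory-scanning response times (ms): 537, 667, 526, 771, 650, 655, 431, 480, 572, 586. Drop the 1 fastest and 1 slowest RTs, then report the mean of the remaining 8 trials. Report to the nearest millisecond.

Sorted: 431, 480, 526, 537, 572, 586, 650, 655, 667, 771
Drop lowest 1 (431) and highest 1 (771)
Remaining (n=8): Σ = 4673, mean = 4673/8 = 584.125

584 ms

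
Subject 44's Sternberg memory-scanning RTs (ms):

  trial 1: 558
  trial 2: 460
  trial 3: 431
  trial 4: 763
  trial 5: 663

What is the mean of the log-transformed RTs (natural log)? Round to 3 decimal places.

6.331

ln(RT): 6.3244, 6.1312, 6.0661, 6.6373, 6.4968
Σ ln(RT) = 31.6557
Mean = 31.6557/5 = 6.33115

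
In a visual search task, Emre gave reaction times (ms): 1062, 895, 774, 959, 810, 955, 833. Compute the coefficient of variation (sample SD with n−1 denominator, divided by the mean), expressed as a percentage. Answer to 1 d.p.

11.2%

n = 7, Σ = 6288, M = 898.2857
Σ(x−M)² = 61219.429; s = √(61219.429/6) = 101.0111
CV = 101.0111 / 898.2857 = 0.11245 = 11.245%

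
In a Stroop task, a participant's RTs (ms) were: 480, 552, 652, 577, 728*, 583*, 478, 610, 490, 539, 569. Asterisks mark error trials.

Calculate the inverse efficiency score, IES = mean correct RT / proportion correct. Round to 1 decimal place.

671.8 ms

Correct trials (n=9): 480, 552, 652, 577, 478, 610, 490, 539, 569
Mean correct RT = 4947/9 = 549.6667 ms
Proportion correct = 9/11
IES = 549.6667 / (9/11) = 671.815 ms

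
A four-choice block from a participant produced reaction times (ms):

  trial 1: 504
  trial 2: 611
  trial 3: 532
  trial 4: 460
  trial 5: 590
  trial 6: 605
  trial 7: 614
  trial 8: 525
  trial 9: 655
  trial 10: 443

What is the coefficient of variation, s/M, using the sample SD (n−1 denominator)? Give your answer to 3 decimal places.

n = 10, Σ = 5539, M = 553.9000
Σ(x−M)² = 45928.900; s = √(45928.900/9) = 71.4368
CV = 71.4368 / 553.9000 = 0.12897

0.129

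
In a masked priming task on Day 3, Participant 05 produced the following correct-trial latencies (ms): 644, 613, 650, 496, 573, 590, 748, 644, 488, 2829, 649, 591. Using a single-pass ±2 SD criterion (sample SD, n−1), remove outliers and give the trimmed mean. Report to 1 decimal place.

n = 12, ΣRT = 9515, M = 792.917
Σ(x−M)² = 4576954.92; s = √(4576954.92/11) = 645.048
Cutoffs: 792.917 ± 2·645.048 → [-497.2, 2083.0]
Outside: 2829 → excluded.
Retained (n=11): Σ = 6686, mean = 6686/11 = 607.818

607.8 ms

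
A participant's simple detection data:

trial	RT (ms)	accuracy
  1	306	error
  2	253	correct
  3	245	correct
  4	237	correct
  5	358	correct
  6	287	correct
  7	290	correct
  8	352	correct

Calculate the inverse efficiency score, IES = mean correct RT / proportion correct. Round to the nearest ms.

Correct trials (n=7): 253, 245, 237, 358, 287, 290, 352
Mean correct RT = 2022/7 = 288.8571 ms
Proportion correct = 7/8
IES = 288.8571 / (7/8) = 330.122 ms

330 ms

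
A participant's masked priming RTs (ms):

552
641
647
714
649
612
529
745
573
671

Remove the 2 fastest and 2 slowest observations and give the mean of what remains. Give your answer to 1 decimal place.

Sorted: 529, 552, 573, 612, 641, 647, 649, 671, 714, 745
Drop lowest 2 (529, 552) and highest 2 (714, 745)
Remaining (n=6): Σ = 3793, mean = 3793/6 = 632.167

632.2 ms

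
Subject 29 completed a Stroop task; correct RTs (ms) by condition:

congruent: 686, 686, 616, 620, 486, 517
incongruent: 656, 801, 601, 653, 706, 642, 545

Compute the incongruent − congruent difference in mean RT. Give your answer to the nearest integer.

56 ms

M(congruent) = 3611/6 = 601.833
M(incongruent) = 4604/7 = 657.714
Difference = 657.714 − 601.833 = 55.881 ms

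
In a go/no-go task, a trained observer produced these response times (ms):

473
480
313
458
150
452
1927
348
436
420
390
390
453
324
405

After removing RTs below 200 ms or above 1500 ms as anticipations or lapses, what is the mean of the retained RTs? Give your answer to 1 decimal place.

410.9 ms

Excluded: 150, 1927
Retained (n=13): Σ = 5342
Mean = 5342/13 = 410.9231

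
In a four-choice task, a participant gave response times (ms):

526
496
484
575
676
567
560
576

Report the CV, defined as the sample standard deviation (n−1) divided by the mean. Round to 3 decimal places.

n = 8, Σ = 4460, M = 557.5000
Σ(x−M)² = 24964.000; s = √(24964.000/7) = 59.7184
CV = 59.7184 / 557.5000 = 0.10712

0.107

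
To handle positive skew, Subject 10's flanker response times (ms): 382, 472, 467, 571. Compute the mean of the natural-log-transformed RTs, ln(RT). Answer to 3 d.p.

ln(RT): 5.9454, 6.1570, 6.1463, 6.3474
Σ ln(RT) = 24.5961
Mean = 24.5961/4 = 6.14903

6.149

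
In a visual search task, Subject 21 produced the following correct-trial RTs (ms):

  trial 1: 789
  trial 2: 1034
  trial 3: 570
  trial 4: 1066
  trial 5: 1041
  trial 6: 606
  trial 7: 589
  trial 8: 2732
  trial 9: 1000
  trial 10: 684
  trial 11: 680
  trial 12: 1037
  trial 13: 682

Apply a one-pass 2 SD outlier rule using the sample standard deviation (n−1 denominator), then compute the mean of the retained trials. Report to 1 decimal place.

814.8 ms

n = 13, ΣRT = 12510, M = 962.308
Σ(x−M)² = 3846874.77; s = √(3846874.77/12) = 566.192
Cutoffs: 962.308 ± 2·566.192 → [-170.1, 2094.7]
Outside: 2732 → excluded.
Retained (n=12): Σ = 9778, mean = 9778/12 = 814.833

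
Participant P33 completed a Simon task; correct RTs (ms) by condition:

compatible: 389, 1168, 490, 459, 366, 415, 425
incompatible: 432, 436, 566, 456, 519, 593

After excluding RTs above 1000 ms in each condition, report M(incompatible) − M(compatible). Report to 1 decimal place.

76.3 ms

compatible: exclude 1168
M(compatible) = 2544/6 = 424.000
M(incompatible) = 3002/6 = 500.333
Difference = 500.333 − 424.000 = 76.333 ms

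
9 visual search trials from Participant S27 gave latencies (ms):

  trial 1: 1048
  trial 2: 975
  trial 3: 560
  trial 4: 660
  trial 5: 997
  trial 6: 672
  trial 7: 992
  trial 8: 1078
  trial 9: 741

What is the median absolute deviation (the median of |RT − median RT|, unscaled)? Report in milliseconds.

Sorted: 560, 660, 672, 741, 975, 992, 997, 1048, 1078 → median = 975
|x − 975|: 73, 0, 415, 315, 22, 303, 17, 103, 234
Sorted deviations: 0, 17, 22, 73, 103, 234, 303, 315, 415 → MAD = 103

103 ms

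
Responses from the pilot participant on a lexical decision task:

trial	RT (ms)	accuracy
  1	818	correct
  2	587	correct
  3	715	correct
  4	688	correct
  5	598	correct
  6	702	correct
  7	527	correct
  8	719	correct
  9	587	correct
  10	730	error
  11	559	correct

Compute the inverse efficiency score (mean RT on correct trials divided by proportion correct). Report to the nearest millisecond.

715 ms

Correct trials (n=10): 818, 587, 715, 688, 598, 702, 527, 719, 587, 559
Mean correct RT = 6500/10 = 650.0000 ms
Proportion correct = 10/11
IES = 650.0000 / (10/11) = 715.000 ms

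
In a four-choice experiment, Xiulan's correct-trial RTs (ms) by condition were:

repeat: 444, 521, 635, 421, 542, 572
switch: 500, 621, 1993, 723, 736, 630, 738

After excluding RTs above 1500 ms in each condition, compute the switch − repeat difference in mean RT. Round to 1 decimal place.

switch: exclude 1993
M(repeat) = 3135/6 = 522.500
M(switch) = 3948/6 = 658.000
Difference = 658.000 − 522.500 = 135.500 ms

135.5 ms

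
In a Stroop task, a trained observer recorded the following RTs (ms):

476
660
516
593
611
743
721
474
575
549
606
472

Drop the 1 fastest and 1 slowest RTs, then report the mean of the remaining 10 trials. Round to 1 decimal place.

Sorted: 472, 474, 476, 516, 549, 575, 593, 606, 611, 660, 721, 743
Drop lowest 1 (472) and highest 1 (743)
Remaining (n=10): Σ = 5781, mean = 5781/10 = 578.100

578.1 ms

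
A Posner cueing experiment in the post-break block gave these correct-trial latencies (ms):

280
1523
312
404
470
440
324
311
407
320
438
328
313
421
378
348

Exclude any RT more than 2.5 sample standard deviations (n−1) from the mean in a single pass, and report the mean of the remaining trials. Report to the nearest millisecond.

366 ms

n = 16, ΣRT = 7017, M = 438.562
Σ(x−M)² = 1303967.94; s = √(1303967.94/15) = 294.841
Cutoffs: 438.562 ± 2.5·294.841 → [-298.5, 1175.7]
Outside: 1523 → excluded.
Retained (n=15): Σ = 5494, mean = 5494/15 = 366.267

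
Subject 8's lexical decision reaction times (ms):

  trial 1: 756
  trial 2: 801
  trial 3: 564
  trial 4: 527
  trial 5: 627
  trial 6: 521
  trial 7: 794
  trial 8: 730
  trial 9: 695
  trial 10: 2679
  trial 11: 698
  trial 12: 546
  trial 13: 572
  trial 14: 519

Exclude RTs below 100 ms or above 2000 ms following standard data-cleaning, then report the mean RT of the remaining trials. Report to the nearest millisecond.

642 ms

Excluded: 2679
Retained (n=13): Σ = 8350
Mean = 8350/13 = 642.3077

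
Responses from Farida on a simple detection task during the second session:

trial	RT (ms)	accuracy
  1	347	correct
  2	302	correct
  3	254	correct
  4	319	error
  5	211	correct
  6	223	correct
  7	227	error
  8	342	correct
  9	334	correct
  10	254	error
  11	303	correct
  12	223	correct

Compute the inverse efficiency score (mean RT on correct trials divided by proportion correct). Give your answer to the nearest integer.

376 ms

Correct trials (n=9): 347, 302, 254, 211, 223, 342, 334, 303, 223
Mean correct RT = 2539/9 = 282.1111 ms
Proportion correct = 9/12
IES = 282.1111 / (9/12) = 376.148 ms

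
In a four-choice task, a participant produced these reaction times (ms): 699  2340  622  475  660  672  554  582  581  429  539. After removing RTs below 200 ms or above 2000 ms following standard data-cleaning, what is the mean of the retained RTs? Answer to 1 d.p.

Excluded: 2340
Retained (n=10): Σ = 5813
Mean = 5813/10 = 581.3000

581.3 ms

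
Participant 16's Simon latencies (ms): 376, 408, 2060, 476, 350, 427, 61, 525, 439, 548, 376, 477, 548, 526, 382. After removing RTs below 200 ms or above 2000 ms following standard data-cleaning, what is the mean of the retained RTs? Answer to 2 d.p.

Excluded: 61, 2060
Retained (n=13): Σ = 5858
Mean = 5858/13 = 450.6154

450.62 ms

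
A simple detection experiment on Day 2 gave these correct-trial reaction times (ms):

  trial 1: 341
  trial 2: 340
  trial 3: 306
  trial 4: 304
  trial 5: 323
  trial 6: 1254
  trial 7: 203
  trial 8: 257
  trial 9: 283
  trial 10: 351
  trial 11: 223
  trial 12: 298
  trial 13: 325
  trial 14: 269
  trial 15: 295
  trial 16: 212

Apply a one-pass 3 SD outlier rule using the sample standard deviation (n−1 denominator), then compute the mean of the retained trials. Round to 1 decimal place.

n = 16, ΣRT = 5584, M = 349.000
Σ(x−M)² = 904998.00; s = √(904998.00/15) = 245.628
Cutoffs: 349.000 ± 3·245.628 → [-387.9, 1085.9]
Outside: 1254 → excluded.
Retained (n=15): Σ = 4330, mean = 4330/15 = 288.667

288.7 ms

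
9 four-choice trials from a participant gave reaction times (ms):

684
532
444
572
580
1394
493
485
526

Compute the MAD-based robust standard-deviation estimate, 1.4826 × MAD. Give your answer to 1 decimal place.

Sorted: 444, 485, 493, 526, 532, 572, 580, 684, 1394 → median = 532
|x − 532| sorted: 0, 6, 39, 40, 47, 48, 88, 152, 862 → MAD = 47
Robust SD ≈ 1.4826 × 47 = 69.682

69.7 ms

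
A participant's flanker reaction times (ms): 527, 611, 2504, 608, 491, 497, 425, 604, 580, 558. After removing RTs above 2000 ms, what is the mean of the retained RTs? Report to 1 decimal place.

544.6 ms

Excluded: 2504
Retained (n=9): Σ = 4901
Mean = 4901/9 = 544.5556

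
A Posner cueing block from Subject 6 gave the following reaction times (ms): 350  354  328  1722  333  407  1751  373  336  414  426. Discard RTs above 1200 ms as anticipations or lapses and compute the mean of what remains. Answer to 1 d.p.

369.0 ms

Excluded: 1722, 1751
Retained (n=9): Σ = 3321
Mean = 3321/9 = 369.0000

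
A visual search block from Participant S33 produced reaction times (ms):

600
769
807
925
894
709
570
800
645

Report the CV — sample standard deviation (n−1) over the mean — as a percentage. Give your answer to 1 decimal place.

n = 9, Σ = 6719, M = 746.5556
Σ(x−M)² = 124970.222; s = √(124970.222/8) = 124.9851
CV = 124.9851 / 746.5556 = 0.16742 = 16.742%

16.7%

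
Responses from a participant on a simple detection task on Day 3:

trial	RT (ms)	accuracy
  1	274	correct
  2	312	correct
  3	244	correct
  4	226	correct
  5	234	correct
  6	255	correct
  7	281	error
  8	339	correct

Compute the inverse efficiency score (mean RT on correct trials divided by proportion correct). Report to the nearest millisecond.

Correct trials (n=7): 274, 312, 244, 226, 234, 255, 339
Mean correct RT = 1884/7 = 269.1429 ms
Proportion correct = 7/8
IES = 269.1429 / (7/8) = 307.592 ms

308 ms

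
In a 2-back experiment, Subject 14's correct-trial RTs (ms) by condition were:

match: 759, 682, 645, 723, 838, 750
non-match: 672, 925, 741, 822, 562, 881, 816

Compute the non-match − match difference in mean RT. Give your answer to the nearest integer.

M(match) = 4397/6 = 732.833
M(non-match) = 5419/7 = 774.143
Difference = 774.143 − 732.833 = 41.310 ms

41 ms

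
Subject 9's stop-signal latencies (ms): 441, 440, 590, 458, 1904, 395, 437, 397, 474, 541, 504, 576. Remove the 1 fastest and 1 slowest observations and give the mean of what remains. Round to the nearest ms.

Sorted: 395, 397, 437, 440, 441, 458, 474, 504, 541, 576, 590, 1904
Drop lowest 1 (395) and highest 1 (1904)
Remaining (n=10): Σ = 4858, mean = 4858/10 = 485.800

486 ms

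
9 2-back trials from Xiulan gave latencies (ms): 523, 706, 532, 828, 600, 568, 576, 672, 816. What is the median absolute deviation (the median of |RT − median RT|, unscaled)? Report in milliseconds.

Sorted: 523, 532, 568, 576, 600, 672, 706, 816, 828 → median = 600
|x − 600|: 77, 106, 68, 228, 0, 32, 24, 72, 216
Sorted deviations: 0, 24, 32, 68, 72, 77, 106, 216, 228 → MAD = 72

72 ms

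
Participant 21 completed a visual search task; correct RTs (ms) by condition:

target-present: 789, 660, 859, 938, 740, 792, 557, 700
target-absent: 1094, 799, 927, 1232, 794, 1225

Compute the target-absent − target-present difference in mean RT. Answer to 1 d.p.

M(target-present) = 6035/8 = 754.375
M(target-absent) = 6071/6 = 1011.833
Difference = 1011.833 − 754.375 = 257.458 ms

257.5 ms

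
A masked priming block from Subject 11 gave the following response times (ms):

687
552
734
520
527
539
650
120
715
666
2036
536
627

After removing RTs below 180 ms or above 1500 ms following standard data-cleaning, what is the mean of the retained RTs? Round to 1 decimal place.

613.9 ms

Excluded: 120, 2036
Retained (n=11): Σ = 6753
Mean = 6753/11 = 613.9091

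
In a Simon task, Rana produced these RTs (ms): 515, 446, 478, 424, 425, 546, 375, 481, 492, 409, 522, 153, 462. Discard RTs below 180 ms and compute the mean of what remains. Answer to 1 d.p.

Excluded: 153
Retained (n=12): Σ = 5575
Mean = 5575/12 = 464.5833

464.6 ms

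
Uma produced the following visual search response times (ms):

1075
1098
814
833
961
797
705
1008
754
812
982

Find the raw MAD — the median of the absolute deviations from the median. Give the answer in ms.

128 ms

Sorted: 705, 754, 797, 812, 814, 833, 961, 982, 1008, 1075, 1098 → median = 833
|x − 833|: 242, 265, 19, 0, 128, 36, 128, 175, 79, 21, 149
Sorted deviations: 0, 19, 21, 36, 79, 128, 128, 149, 175, 242, 265 → MAD = 128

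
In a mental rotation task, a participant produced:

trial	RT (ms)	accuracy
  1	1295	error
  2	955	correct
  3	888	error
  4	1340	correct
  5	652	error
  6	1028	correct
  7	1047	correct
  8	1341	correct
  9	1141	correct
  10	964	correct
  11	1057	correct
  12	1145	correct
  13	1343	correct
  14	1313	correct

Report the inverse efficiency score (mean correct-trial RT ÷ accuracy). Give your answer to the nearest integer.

Correct trials (n=11): 955, 1340, 1028, 1047, 1341, 1141, 964, 1057, 1145, 1343, 1313
Mean correct RT = 12674/11 = 1152.1818 ms
Proportion correct = 11/14
IES = 1152.1818 / (11/14) = 1466.413 ms

1466 ms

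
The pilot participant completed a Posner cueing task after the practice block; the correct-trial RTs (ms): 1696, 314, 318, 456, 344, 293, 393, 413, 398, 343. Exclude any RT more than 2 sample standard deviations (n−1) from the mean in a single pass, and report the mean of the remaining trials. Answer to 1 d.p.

363.6 ms

n = 10, ΣRT = 4968, M = 496.800
Σ(x−M)² = 1621225.60; s = √(1621225.60/9) = 424.425
Cutoffs: 496.800 ± 2·424.425 → [-352.0, 1345.6]
Outside: 1696 → excluded.
Retained (n=9): Σ = 3272, mean = 3272/9 = 363.556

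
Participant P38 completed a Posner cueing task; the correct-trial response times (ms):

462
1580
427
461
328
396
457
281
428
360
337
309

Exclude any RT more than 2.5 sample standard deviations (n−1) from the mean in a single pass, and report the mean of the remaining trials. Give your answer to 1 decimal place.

n = 12, ΣRT = 5826, M = 485.500
Σ(x−M)² = 1350215.00; s = √(1350215.00/11) = 350.352
Cutoffs: 485.500 ± 2.5·350.352 → [-390.4, 1361.4]
Outside: 1580 → excluded.
Retained (n=11): Σ = 4246, mean = 4246/11 = 386.000

386.0 ms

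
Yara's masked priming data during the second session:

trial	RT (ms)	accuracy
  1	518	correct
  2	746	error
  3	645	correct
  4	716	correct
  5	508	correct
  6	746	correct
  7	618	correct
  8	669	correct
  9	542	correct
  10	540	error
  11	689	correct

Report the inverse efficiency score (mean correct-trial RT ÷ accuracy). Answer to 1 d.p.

767.4 ms

Correct trials (n=9): 518, 645, 716, 508, 746, 618, 669, 542, 689
Mean correct RT = 5651/9 = 627.8889 ms
Proportion correct = 9/11
IES = 627.8889 / (9/11) = 767.420 ms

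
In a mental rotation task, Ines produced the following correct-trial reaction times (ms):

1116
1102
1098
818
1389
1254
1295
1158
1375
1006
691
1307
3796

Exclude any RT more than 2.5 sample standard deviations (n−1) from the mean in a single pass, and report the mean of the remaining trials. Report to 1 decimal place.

1134.1 ms

n = 13, ΣRT = 17405, M = 1338.846
Σ(x−M)² = 7049803.69; s = √(7049803.69/12) = 766.475
Cutoffs: 1338.846 ± 2.5·766.475 → [-577.3, 3255.0]
Outside: 3796 → excluded.
Retained (n=12): Σ = 13609, mean = 13609/12 = 1134.083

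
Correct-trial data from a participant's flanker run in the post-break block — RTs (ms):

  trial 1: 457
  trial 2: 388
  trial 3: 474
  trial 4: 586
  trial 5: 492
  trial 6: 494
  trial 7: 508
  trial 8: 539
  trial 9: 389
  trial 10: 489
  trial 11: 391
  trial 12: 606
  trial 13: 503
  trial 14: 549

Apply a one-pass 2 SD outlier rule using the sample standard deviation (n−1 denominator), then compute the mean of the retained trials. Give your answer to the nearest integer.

490 ms

n = 14, ΣRT = 6865, M = 490.357
Σ(x−M)² = 60817.21; s = √(60817.21/13) = 68.398
Cutoffs: 490.357 ± 2·68.398 → [353.6, 627.2]
No RTs fall outside the cutoffs; all 14 retained. Mean = 6865/14 = 490.357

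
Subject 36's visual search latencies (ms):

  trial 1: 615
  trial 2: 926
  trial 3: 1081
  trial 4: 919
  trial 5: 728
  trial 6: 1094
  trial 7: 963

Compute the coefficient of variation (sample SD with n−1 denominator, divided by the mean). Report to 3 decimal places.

n = 7, Σ = 6326, M = 903.7143
Σ(x−M)² = 186115.429; s = √(186115.429/6) = 176.1228
CV = 176.1228 / 903.7143 = 0.19489

0.195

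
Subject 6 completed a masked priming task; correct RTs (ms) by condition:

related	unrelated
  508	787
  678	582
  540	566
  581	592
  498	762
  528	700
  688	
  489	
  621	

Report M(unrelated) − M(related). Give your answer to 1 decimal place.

94.7 ms

M(related) = 5131/9 = 570.111
M(unrelated) = 3989/6 = 664.833
Difference = 664.833 − 570.111 = 94.722 ms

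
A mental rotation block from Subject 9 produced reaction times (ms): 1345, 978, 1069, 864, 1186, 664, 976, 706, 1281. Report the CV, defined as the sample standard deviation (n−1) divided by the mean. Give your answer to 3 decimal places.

n = 9, Σ = 9069, M = 1007.6667
Σ(x−M)² = 455702.000; s = √(455702.000/8) = 238.6687
CV = 238.6687 / 1007.6667 = 0.23685

0.237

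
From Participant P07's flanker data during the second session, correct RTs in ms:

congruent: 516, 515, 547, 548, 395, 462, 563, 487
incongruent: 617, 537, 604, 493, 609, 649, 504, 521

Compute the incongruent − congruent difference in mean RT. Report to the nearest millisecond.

63 ms

M(congruent) = 4033/8 = 504.125
M(incongruent) = 4534/8 = 566.750
Difference = 566.750 − 504.125 = 62.625 ms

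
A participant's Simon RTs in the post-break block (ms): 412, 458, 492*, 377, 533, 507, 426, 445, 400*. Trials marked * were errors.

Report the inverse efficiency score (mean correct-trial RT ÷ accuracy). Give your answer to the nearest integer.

580 ms

Correct trials (n=7): 412, 458, 377, 533, 507, 426, 445
Mean correct RT = 3158/7 = 451.1429 ms
Proportion correct = 7/9
IES = 451.1429 / (7/9) = 580.041 ms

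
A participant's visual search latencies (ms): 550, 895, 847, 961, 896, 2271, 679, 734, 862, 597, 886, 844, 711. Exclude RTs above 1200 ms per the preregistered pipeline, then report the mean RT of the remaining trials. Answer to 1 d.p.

Excluded: 2271
Retained (n=12): Σ = 9462
Mean = 9462/12 = 788.5000

788.5 ms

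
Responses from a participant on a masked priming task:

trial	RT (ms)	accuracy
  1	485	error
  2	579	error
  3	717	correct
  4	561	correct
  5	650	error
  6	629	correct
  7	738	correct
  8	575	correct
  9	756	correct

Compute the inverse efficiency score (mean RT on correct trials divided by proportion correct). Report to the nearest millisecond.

994 ms

Correct trials (n=6): 717, 561, 629, 738, 575, 756
Mean correct RT = 3976/6 = 662.6667 ms
Proportion correct = 6/9
IES = 662.6667 / (6/9) = 994.000 ms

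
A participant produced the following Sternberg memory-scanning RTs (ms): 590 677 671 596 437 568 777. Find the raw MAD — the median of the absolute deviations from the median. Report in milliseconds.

75 ms

Sorted: 437, 568, 590, 596, 671, 677, 777 → median = 596
|x − 596|: 6, 81, 75, 0, 159, 28, 181
Sorted deviations: 0, 6, 28, 75, 81, 159, 181 → MAD = 75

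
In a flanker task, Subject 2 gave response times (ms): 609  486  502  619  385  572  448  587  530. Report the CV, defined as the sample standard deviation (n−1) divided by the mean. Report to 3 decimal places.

n = 9, Σ = 4738, M = 526.4444
Σ(x−M)² = 49530.222; s = √(49530.222/8) = 78.6847
CV = 78.6847 / 526.4444 = 0.14946

0.149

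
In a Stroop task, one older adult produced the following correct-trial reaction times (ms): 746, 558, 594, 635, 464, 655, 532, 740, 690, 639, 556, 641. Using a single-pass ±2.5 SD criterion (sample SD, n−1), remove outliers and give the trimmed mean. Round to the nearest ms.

621 ms

n = 12, ΣRT = 7450, M = 620.833
Σ(x−M)² = 78115.67; s = √(78115.67/11) = 84.270
Cutoffs: 620.833 ± 2.5·84.270 → [410.2, 831.5]
No RTs fall outside the cutoffs; all 12 retained. Mean = 7450/12 = 620.833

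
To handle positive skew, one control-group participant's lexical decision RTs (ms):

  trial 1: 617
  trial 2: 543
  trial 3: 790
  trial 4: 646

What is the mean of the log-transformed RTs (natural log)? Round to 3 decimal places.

ln(RT): 6.4249, 6.2971, 6.6720, 6.4708
Σ ln(RT) = 25.8648
Mean = 25.8648/4 = 6.46620

6.466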